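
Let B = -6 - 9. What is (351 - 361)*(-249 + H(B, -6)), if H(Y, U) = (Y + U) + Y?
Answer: 2850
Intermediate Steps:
B = -15
H(Y, U) = U + 2*Y (H(Y, U) = (U + Y) + Y = U + 2*Y)
(351 - 361)*(-249 + H(B, -6)) = (351 - 361)*(-249 + (-6 + 2*(-15))) = -10*(-249 + (-6 - 30)) = -10*(-249 - 36) = -10*(-285) = 2850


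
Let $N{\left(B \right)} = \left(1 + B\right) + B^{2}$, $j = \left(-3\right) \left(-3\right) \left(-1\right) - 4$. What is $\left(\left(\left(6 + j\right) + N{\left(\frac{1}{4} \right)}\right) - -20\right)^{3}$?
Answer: $\frac{12008989}{4096} \approx 2931.9$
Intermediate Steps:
$j = -13$ ($j = 9 \left(-1\right) - 4 = -9 - 4 = -13$)
$N{\left(B \right)} = 1 + B + B^{2}$
$\left(\left(\left(6 + j\right) + N{\left(\frac{1}{4} \right)}\right) - -20\right)^{3} = \left(\left(\left(6 - 13\right) + \left(1 + \frac{1}{4} + \left(\frac{1}{4}\right)^{2}\right)\right) - -20\right)^{3} = \left(\left(-7 + \left(1 + \frac{1}{4} + \left(\frac{1}{4}\right)^{2}\right)\right) + 20\right)^{3} = \left(\left(-7 + \left(1 + \frac{1}{4} + \frac{1}{16}\right)\right) + 20\right)^{3} = \left(\left(-7 + \frac{21}{16}\right) + 20\right)^{3} = \left(- \frac{91}{16} + 20\right)^{3} = \left(\frac{229}{16}\right)^{3} = \frac{12008989}{4096}$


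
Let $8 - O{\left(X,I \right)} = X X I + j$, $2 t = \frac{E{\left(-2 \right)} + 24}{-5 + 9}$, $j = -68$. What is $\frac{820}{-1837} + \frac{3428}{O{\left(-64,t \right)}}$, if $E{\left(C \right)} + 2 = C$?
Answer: $- \frac{332539}{424347} \approx -0.78365$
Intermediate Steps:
$E{\left(C \right)} = -2 + C$
$t = \frac{5}{2}$ ($t = \frac{\left(\left(-2 - 2\right) + 24\right) \frac{1}{-5 + 9}}{2} = \frac{\left(-4 + 24\right) \frac{1}{4}}{2} = \frac{20 \cdot \frac{1}{4}}{2} = \frac{1}{2} \cdot 5 = \frac{5}{2} \approx 2.5$)
$O{\left(X,I \right)} = 76 - I X^{2}$ ($O{\left(X,I \right)} = 8 - \left(X X I - 68\right) = 8 - \left(X^{2} I - 68\right) = 8 - \left(I X^{2} - 68\right) = 8 - \left(-68 + I X^{2}\right) = 76 - I X^{2}$)
$\frac{820}{-1837} + \frac{3428}{O{\left(-64,t \right)}} = \frac{820}{-1837} + \frac{3428}{76 - \frac{5 \left(-64\right)^{2}}{2}} = 820 \left(- \frac{1}{1837}\right) + \frac{3428}{76 - \frac{5}{2} \cdot 4096} = - \frac{820}{1837} + \frac{3428}{76 - 10240} = - \frac{820}{1837} + \frac{3428}{-10164} = - \frac{820}{1837} + 3428 \left(- \frac{1}{10164}\right) = - \frac{820}{1837} - \frac{857}{2541} = - \frac{332539}{424347}$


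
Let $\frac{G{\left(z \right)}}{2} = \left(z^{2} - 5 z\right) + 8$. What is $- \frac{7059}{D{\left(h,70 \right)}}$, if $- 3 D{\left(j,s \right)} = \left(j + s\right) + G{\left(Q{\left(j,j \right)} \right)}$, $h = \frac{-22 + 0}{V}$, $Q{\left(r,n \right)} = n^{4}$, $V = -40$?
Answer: $\frac{271065600000000}{1096341558881} \approx 247.25$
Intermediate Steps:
$G{\left(z \right)} = 16 - 10 z + 2 z^{2}$ ($G{\left(z \right)} = 2 \left(\left(z^{2} - 5 z\right) + 8\right) = 2 \left(8 + z^{2} - 5 z\right) = 16 - 10 z + 2 z^{2}$)
$h = \frac{11}{20}$ ($h = \frac{-22 + 0}{-40} = \left(-22\right) \left(- \frac{1}{40}\right) = \frac{11}{20} \approx 0.55$)
$D{\left(j,s \right)} = - \frac{16}{3} - \frac{2 j^{8}}{3} - \frac{j}{3} - \frac{s}{3} + \frac{10 j^{4}}{3}$ ($D{\left(j,s \right)} = - \frac{\left(j + s\right) + \left(16 - 10 j^{4} + 2 \left(j^{4}\right)^{2}\right)}{3} = - \frac{\left(j + s\right) + \left(16 - 10 j^{4} + 2 j^{8}\right)}{3} = - \frac{16 + j + s - 10 j^{4} + 2 j^{8}}{3} = - \frac{16}{3} - \frac{2 j^{8}}{3} - \frac{j}{3} - \frac{s}{3} + \frac{10 j^{4}}{3}$)
$- \frac{7059}{D{\left(h,70 \right)}} = - \frac{7059}{- \frac{16}{3} - \frac{2 \left(\frac{11}{20}\right)^{8}}{3} - \frac{11}{60} - \frac{70}{3} + \frac{10 \left(\frac{11}{20}\right)^{4}}{3}} = - \frac{7059}{- \frac{16}{3} - \frac{214358881}{38400000000} - \frac{11}{60} - \frac{70}{3} + \frac{10}{3} \cdot \frac{14641}{160000}} = - \frac{7059}{- \frac{16}{3} - \frac{214358881}{38400000000} - \frac{11}{60} - \frac{70}{3} + \frac{14641}{48000}} = - \frac{7059}{- \frac{1096341558881}{38400000000}} = \left(-7059\right) \left(- \frac{38400000000}{1096341558881}\right) = \frac{271065600000000}{1096341558881}$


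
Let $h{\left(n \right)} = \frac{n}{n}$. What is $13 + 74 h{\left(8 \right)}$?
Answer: $87$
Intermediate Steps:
$h{\left(n \right)} = 1$
$13 + 74 h{\left(8 \right)} = 13 + 74 \cdot 1 = 13 + 74 = 87$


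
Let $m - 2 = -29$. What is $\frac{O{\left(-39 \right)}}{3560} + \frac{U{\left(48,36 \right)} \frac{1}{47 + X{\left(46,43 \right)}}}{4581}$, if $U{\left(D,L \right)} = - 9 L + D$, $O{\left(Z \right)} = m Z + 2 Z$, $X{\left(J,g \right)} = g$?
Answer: $\frac{13366673}{48925080} \approx 0.27321$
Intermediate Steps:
$m = -27$ ($m = 2 - 29 = -27$)
$O{\left(Z \right)} = - 25 Z$ ($O{\left(Z \right)} = - 27 Z + 2 Z = - 25 Z$)
$U{\left(D,L \right)} = D - 9 L$
$\frac{O{\left(-39 \right)}}{3560} + \frac{U{\left(48,36 \right)} \frac{1}{47 + X{\left(46,43 \right)}}}{4581} = \frac{\left(-25\right) \left(-39\right)}{3560} + \frac{\left(48 - 324\right) \frac{1}{47 + 43}}{4581} = 975 \cdot \frac{1}{3560} + \frac{48 - 324}{90} \cdot \frac{1}{4581} = \frac{195}{712} + \left(-276\right) \frac{1}{90} \cdot \frac{1}{4581} = \frac{195}{712} - \frac{46}{68715} = \frac{13366673}{48925080}$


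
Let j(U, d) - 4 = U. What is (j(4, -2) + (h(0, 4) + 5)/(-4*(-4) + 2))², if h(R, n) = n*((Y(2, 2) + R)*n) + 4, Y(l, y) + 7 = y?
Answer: 5329/324 ≈ 16.448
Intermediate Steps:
j(U, d) = 4 + U
Y(l, y) = -7 + y
h(R, n) = 4 + n²*(-5 + R) (h(R, n) = n*(((-7 + 2) + R)*n) + 4 = n*((-5 + R)*n) + 4 = n*(n*(-5 + R)) + 4 = n²*(-5 + R) + 4 = 4 + n²*(-5 + R))
(j(4, -2) + (h(0, 4) + 5)/(-4*(-4) + 2))² = ((4 + 4) + ((4 - 5*4² + 0*4²) + 5)/(-4*(-4) + 2))² = (8 + ((4 - 5*16 + 0*16) + 5)/(16 + 2))² = (8 + ((4 - 80 + 0) + 5)/18)² = (8 + (-76 + 5)*(1/18))² = (8 - 71*1/18)² = (8 - 71/18)² = (73/18)² = 5329/324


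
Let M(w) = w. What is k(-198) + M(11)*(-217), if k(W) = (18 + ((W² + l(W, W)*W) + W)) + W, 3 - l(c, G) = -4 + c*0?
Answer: 35053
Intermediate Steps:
l(c, G) = 7 (l(c, G) = 3 - (-4 + c*0) = 3 - (-4 + 0) = 3 - 1*(-4) = 3 + 4 = 7)
k(W) = 18 + W² + 9*W (k(W) = (18 + ((W² + 7*W) + W)) + W = (18 + (W² + 8*W)) + W = (18 + W² + 8*W) + W = 18 + W² + 9*W)
k(-198) + M(11)*(-217) = (18 + (-198)² + 9*(-198)) + 11*(-217) = (18 + 39204 - 1782) - 2387 = 37440 - 2387 = 35053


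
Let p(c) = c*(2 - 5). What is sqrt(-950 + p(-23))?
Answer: I*sqrt(881) ≈ 29.682*I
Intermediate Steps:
p(c) = -3*c (p(c) = c*(-3) = -3*c)
sqrt(-950 + p(-23)) = sqrt(-950 - 3*(-23)) = sqrt(-950 + 69) = sqrt(-881) = I*sqrt(881)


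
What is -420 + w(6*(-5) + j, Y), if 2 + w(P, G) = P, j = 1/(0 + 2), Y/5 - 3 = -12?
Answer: -903/2 ≈ -451.50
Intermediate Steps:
Y = -45 (Y = 15 + 5*(-12) = 15 - 60 = -45)
j = ½ (j = 1/2 = ½ ≈ 0.50000)
w(P, G) = -2 + P
-420 + w(6*(-5) + j, Y) = -420 + (-2 + (6*(-5) + ½)) = -420 + (-2 + (-30 + ½)) = -420 + (-2 - 59/2) = -420 - 63/2 = -903/2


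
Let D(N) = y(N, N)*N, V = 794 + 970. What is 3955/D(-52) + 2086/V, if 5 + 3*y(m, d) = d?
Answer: 322771/62244 ≈ 5.1856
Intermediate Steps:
y(m, d) = -5/3 + d/3
V = 1764
D(N) = N*(-5/3 + N/3) (D(N) = (-5/3 + N/3)*N = N*(-5/3 + N/3))
3955/D(-52) + 2086/V = 3955/(((⅓)*(-52)*(-5 - 52))) + 2086/1764 = 3955/(((⅓)*(-52)*(-57))) + 2086*(1/1764) = 3955/988 + 149/126 = 322771/62244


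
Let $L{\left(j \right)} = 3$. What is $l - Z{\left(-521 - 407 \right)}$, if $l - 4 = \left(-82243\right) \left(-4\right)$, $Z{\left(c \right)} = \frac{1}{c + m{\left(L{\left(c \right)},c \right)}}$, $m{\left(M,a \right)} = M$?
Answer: $\frac{304302801}{925} \approx 3.2898 \cdot 10^{5}$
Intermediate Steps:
$Z{\left(c \right)} = \frac{1}{3 + c}$ ($Z{\left(c \right)} = \frac{1}{c + 3} = \frac{1}{3 + c}$)
$l = 328976$ ($l = 4 - -328972 = 4 + 328972 = 328976$)
$l - Z{\left(-521 - 407 \right)} = 328976 - \frac{1}{3 - 928} = 328976 - \frac{1}{-925} = 328976 - - \frac{1}{925} = 328976 + \frac{1}{925} = \frac{304302801}{925}$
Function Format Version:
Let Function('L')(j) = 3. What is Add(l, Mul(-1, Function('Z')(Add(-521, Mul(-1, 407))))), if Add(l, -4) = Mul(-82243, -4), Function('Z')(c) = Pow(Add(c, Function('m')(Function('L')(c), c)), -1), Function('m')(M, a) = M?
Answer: Rational(304302801, 925) ≈ 3.2898e+5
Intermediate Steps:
Function('Z')(c) = Pow(Add(3, c), -1) (Function('Z')(c) = Pow(Add(c, 3), -1) = Pow(Add(3, c), -1))
l = 328976 (l = Add(4, Mul(-82243, -4)) = Add(4, 328972) = 328976)
Add(l, Mul(-1, Function('Z')(Add(-521, Mul(-1, 407))))) = Add(328976, Mul(-1, Pow(Add(3, Add(-521, Mul(-1, 407))), -1))) = Add(328976, Mul(-1, Pow(Add(3, Add(-521, -407)), -1))) = Add(328976, Mul(-1, Pow(Add(3, -928), -1))) = Add(328976, Mul(-1, Pow(-925, -1))) = Add(328976, Mul(-1, Rational(-1, 925))) = Add(328976, Rational(1, 925)) = Rational(304302801, 925)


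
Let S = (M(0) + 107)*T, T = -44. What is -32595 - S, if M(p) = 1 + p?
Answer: -27843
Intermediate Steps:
S = -4752 (S = ((1 + 0) + 107)*(-44) = (1 + 107)*(-44) = 108*(-44) = -4752)
-32595 - S = -32595 - 1*(-4752) = -32595 + 4752 = -27843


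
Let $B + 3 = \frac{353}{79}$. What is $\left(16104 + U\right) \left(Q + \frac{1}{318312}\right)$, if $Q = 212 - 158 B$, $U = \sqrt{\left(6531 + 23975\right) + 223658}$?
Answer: $- \frac{4271746369}{13263} - \frac{6366239 \sqrt{63541}}{159156} \approx -3.3216 \cdot 10^{5}$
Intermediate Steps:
$B = \frac{116}{79}$ ($B = -3 + \frac{353}{79} = \frac{116}{79} \approx 1.4684$)
$U = 2 \sqrt{63541}$ ($U = \sqrt{30506 + 223658} = \sqrt{254164} = 2 \sqrt{63541} \approx 504.15$)
$Q = -20$ ($Q = 212 - 232 = -20$)
$\left(16104 + U\right) \left(Q + \frac{1}{318312}\right) = \left(16104 + 2 \sqrt{63541}\right) \left(-20 + \frac{1}{318312}\right) = \left(16104 + 2 \sqrt{63541}\right) \left(- \frac{6366239}{318312}\right) = - \frac{4271746369}{13263} - \frac{6366239 \sqrt{63541}}{159156}$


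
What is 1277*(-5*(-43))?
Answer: 274555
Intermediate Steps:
1277*(-5*(-43)) = 1277*215 = 274555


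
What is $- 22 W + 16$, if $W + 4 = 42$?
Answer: $-820$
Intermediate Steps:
$W = 38$ ($W = -4 + 42 = 38$)
$- 22 W + 16 = \left(-22\right) 38 + 16 = -836 + 16 = -820$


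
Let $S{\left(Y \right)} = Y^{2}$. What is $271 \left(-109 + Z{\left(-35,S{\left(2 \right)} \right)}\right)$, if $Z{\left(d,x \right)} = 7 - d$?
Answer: $-18157$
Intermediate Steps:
$271 \left(-109 + Z{\left(-35,S{\left(2 \right)} \right)}\right) = 271 \left(-109 + \left(7 - -35\right)\right) = 271 \left(-109 + \left(7 + 35\right)\right) = 271 \left(-109 + 42\right) = 271 \left(-67\right) = -18157$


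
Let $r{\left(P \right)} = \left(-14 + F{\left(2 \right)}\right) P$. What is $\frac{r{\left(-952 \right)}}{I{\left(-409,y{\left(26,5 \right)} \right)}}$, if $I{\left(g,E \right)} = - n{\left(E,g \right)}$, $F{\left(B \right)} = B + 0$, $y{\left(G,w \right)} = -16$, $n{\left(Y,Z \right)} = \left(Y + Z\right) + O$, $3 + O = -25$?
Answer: $\frac{3808}{151} \approx 25.219$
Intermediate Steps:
$O = -28$ ($O = -3 - 25 = -28$)
$n{\left(Y,Z \right)} = -28 + Y + Z$ ($n{\left(Y,Z \right)} = \left(Y + Z\right) - 28 = -28 + Y + Z$)
$F{\left(B \right)} = B$
$I{\left(g,E \right)} = 28 - E - g$ ($I{\left(g,E \right)} = - (-28 + E + g) = 28 - E - g$)
$r{\left(P \right)} = - 12 P$ ($r{\left(P \right)} = \left(-14 + 2\right) P = - 12 P$)
$\frac{r{\left(-952 \right)}}{I{\left(-409,y{\left(26,5 \right)} \right)}} = \frac{\left(-12\right) \left(-952\right)}{28 - -16 - -409} = \frac{11424}{28 + 16 + 409} = \frac{11424}{453} = 11424 \cdot \frac{1}{453} = \frac{3808}{151}$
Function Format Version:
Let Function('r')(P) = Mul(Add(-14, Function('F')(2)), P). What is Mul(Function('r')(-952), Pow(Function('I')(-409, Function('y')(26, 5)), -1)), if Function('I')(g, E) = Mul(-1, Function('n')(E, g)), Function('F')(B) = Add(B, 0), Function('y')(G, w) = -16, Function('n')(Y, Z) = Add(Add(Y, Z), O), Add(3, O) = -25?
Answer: Rational(3808, 151) ≈ 25.219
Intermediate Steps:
O = -28 (O = Add(-3, -25) = -28)
Function('n')(Y, Z) = Add(-28, Y, Z) (Function('n')(Y, Z) = Add(Add(Y, Z), -28) = Add(-28, Y, Z))
Function('F')(B) = B
Function('I')(g, E) = Add(28, Mul(-1, E), Mul(-1, g)) (Function('I')(g, E) = Mul(-1, Add(-28, E, g)) = Add(28, Mul(-1, E), Mul(-1, g)))
Function('r')(P) = Mul(-12, P) (Function('r')(P) = Mul(Add(-14, 2), P) = Mul(-12, P))
Mul(Function('r')(-952), Pow(Function('I')(-409, Function('y')(26, 5)), -1)) = Mul(Mul(-12, -952), Pow(Add(28, Mul(-1, -16), Mul(-1, -409)), -1)) = Mul(11424, Pow(Add(28, 16, 409), -1)) = Mul(11424, Pow(453, -1)) = Mul(11424, Rational(1, 453)) = Rational(3808, 151)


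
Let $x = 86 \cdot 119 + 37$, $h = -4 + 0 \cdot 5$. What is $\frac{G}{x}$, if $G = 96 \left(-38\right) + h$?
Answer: $- \frac{3652}{10271} \approx -0.35556$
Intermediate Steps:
$h = -4$ ($h = -4 + 0 = -4$)
$x = 10271$ ($x = 10234 + 37 = 10271$)
$G = -3652$ ($G = 96 \left(-38\right) - 4 = -3648 - 4 = -3652$)
$\frac{G}{x} = - \frac{3652}{10271}$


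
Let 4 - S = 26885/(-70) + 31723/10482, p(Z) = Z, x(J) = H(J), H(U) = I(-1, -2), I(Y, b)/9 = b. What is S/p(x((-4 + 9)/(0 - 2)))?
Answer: -7063073/330183 ≈ -21.391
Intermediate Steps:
I(Y, b) = 9*b
H(U) = -18 (H(U) = 9*(-2) = -18)
x(J) = -18
S = 14126146/36687 (S = 4 - (26885/(-70) + 31723/10482) = 4 - (26885*(-1/70) + 31723*(1/10482)) = 4 - (-5377/14 + 31723/10482) = 4 - 1*(-13979398/36687) = 4 + 13979398/36687 = 14126146/36687 ≈ 385.04)
S/p(x((-4 + 9)/(0 - 2))) = (14126146/36687)/(-18) = (14126146/36687)*(-1/18) = -7063073/330183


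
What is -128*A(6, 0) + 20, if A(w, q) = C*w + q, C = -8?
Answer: 6164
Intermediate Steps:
A(w, q) = q - 8*w (A(w, q) = -8*w + q = q - 8*w)
-128*A(6, 0) + 20 = -128*(0 - 8*6) + 20 = -128*(0 - 48) + 20 = -128*(-48) + 20 = 6144 + 20 = 6164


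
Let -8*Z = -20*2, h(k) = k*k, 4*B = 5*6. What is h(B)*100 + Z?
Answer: 5630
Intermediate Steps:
B = 15/2 (B = (5*6)/4 = (¼)*30 = 15/2 ≈ 7.5000)
h(k) = k²
Z = 5 (Z = -(-5)*2/2 = -⅛*(-40) = 5)
h(B)*100 + Z = (15/2)²*100 + 5 = (225/4)*100 + 5 = 5625 + 5 = 5630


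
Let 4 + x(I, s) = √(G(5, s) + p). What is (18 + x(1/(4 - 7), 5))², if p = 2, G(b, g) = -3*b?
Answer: (14 + I*√13)² ≈ 183.0 + 100.96*I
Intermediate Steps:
x(I, s) = -4 + I*√13 (x(I, s) = -4 + √(-3*5 + 2) = -4 + √(-15 + 2) = -4 + √(-13) = -4 + I*√13)
(18 + x(1/(4 - 7), 5))² = (18 + (-4 + I*√13))² = (14 + I*√13)²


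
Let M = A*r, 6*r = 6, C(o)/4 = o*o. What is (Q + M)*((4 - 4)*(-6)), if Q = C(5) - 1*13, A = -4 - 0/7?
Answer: 0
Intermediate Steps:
C(o) = 4*o² (C(o) = 4*(o*o) = 4*o²)
A = -4 (A = -4 - 0/7 = -4 - 1*0 = -4 + 0 = -4)
Q = 87 (Q = 4*5² - 1*13 = 4*25 - 13 = 100 - 13 = 87)
r = 1 (r = (⅙)*6 = 1)
M = -4 (M = -4*1 = -4)
(Q + M)*((4 - 4)*(-6)) = (87 - 4)*((4 - 4)*(-6)) = 83*(0*(-6)) = 83*0 = 0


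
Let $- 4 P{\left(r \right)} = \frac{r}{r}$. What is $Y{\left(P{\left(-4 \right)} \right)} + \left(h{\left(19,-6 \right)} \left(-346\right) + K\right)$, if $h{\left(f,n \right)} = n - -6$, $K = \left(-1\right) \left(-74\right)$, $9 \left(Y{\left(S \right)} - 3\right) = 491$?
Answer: $\frac{1184}{9} \approx 131.56$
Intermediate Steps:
$P{\left(r \right)} = - \frac{1}{4}$ ($P{\left(r \right)} = - \frac{r \frac{1}{r}}{4} = \left(- \frac{1}{4}\right) 1 = - \frac{1}{4}$)
$Y{\left(S \right)} = \frac{518}{9}$ ($Y{\left(S \right)} = 3 + \frac{1}{9} \cdot 491 = 3 + \frac{491}{9} = \frac{518}{9}$)
$K = 74$
$h{\left(f,n \right)} = 6 + n$ ($h{\left(f,n \right)} = n + 6 = 6 + n$)
$Y{\left(P{\left(-4 \right)} \right)} + \left(h{\left(19,-6 \right)} \left(-346\right) + K\right) = \frac{518}{9} + \left(\left(6 - 6\right) \left(-346\right) + 74\right) = \frac{518}{9} + \left(0 \left(-346\right) + 74\right) = \frac{518}{9} + \left(0 + 74\right) = \frac{518}{9} + 74 = \frac{1184}{9}$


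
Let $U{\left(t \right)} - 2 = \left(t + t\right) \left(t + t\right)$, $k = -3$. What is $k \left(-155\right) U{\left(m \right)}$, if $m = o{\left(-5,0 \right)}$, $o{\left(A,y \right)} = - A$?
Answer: $47430$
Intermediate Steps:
$m = 5$ ($m = \left(-1\right) \left(-5\right) = 5$)
$U{\left(t \right)} = 2 + 4 t^{2}$ ($U{\left(t \right)} = 2 + \left(t + t\right) \left(t + t\right) = 2 + 2 t 2 t = 2 + 4 t^{2}$)
$k \left(-155\right) U{\left(m \right)} = \left(-3\right) \left(-155\right) \left(2 + 4 \cdot 5^{2}\right) = 465 \left(2 + 4 \cdot 25\right) = 465 \left(2 + 100\right) = 465 \cdot 102 = 47430$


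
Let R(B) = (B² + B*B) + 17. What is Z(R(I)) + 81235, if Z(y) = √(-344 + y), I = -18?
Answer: 81235 + √321 ≈ 81253.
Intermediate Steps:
R(B) = 17 + 2*B² (R(B) = (B² + B²) + 17 = 2*B² + 17 = 17 + 2*B²)
Z(R(I)) + 81235 = √(-344 + (17 + 2*(-18)²)) + 81235 = √(-344 + (17 + 2*324)) + 81235 = √(-344 + (17 + 648)) + 81235 = √(-344 + 665) + 81235 = √321 + 81235 = 81235 + √321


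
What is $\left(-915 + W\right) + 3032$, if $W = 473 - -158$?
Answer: $2748$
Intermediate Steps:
$W = 631$ ($W = 473 + 158 = 631$)
$\left(-915 + W\right) + 3032 = \left(-915 + 631\right) + 3032 = -284 + 3032 = 2748$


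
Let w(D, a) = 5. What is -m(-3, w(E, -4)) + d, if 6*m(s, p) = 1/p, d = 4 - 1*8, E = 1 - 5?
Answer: -121/30 ≈ -4.0333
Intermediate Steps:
E = -4
d = -4 (d = 4 - 8 = -4)
m(s, p) = 1/(6*p)
-m(-3, w(E, -4)) + d = -1/(6*5) - 4 = -1*1/30 - 4 = -1/30 - 4 = -121/30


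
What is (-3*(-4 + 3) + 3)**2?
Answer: 36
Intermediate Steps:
(-3*(-4 + 3) + 3)**2 = (-3*(-1) + 3)**2 = (3 + 3)**2 = 6**2 = 36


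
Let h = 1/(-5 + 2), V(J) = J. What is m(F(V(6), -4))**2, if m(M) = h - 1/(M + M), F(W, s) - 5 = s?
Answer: 25/36 ≈ 0.69444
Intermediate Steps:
F(W, s) = 5 + s
h = -1/3 (h = 1/(-3) = -1/3 ≈ -0.33333)
m(M) = -1/3 - 1/(2*M) (m(M) = -1/3 - 1/(M + M) = -1/3 - 1/(2*M))
m(F(V(6), -4))**2 = ((-3 - 2*(5 - 4))/(6*(5 - 4)))**2 = ((1/6)*(-3 - 2*1)/1)**2 = ((1/6)*1*(-3 - 2))**2 = ((1/6)*1*(-5))**2 = (-5/6)**2 = 25/36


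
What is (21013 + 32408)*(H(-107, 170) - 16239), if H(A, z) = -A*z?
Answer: 104224371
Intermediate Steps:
H(A, z) = -A*z
(21013 + 32408)*(H(-107, 170) - 16239) = (21013 + 32408)*(-1*(-107)*170 - 16239) = 53421*(18190 - 16239) = 53421*1951 = 104224371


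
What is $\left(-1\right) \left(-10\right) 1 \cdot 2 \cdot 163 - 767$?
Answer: $2493$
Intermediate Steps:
$\left(-1\right) \left(-10\right) 1 \cdot 2 \cdot 163 - 767 = 10 \cdot 2 \cdot 163 - 767 = 20 \cdot 163 - 767 = 3260 - 767 = 2493$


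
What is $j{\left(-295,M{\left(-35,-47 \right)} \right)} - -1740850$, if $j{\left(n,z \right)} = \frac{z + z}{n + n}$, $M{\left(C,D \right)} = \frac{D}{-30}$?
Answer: $\frac{15406522453}{8850} \approx 1.7409 \cdot 10^{6}$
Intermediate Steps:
$M{\left(C,D \right)} = - \frac{D}{30}$ ($M{\left(C,D \right)} = D \left(- \frac{1}{30}\right) = - \frac{D}{30}$)
$j{\left(n,z \right)} = \frac{z}{n}$ ($j{\left(n,z \right)} = \frac{2 z}{2 n} = 2 z \frac{1}{2 n} = \frac{z}{n}$)
$j{\left(-295,M{\left(-35,-47 \right)} \right)} - -1740850 = \frac{\left(- \frac{1}{30}\right) \left(-47\right)}{-295} - -1740850 = \frac{47}{30} \left(- \frac{1}{295}\right) + 1740850 = - \frac{47}{8850} + 1740850 = \frac{15406522453}{8850}$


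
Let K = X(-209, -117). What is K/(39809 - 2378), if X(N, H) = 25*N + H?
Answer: -5342/37431 ≈ -0.14272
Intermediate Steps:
X(N, H) = H + 25*N
K = -5342 (K = -117 + 25*(-209) = -117 - 5225 = -5342)
K/(39809 - 2378) = -5342/(39809 - 2378) = -5342/37431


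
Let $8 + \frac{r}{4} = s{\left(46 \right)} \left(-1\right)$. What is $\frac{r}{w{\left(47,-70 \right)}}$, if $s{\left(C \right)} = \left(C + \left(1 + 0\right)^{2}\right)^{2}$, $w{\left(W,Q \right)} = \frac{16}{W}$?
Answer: $- \frac{104199}{4} \approx -26050.0$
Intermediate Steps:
$s{\left(C \right)} = \left(1 + C\right)^{2}$ ($s{\left(C \right)} = \left(C + 1^{2}\right)^{2} = \left(C + 1\right)^{2} = \left(1 + C\right)^{2}$)
$r = -8868$ ($r = -32 + 4 \left(1 + 46\right)^{2} \left(-1\right) = -32 + 4 \cdot 47^{2} \left(-1\right) = -32 + 4 \cdot 2209 \left(-1\right) = -32 + 4 \left(-2209\right) = -32 - 8836 = -8868$)
$\frac{r}{w{\left(47,-70 \right)}} = - \frac{8868}{16 \cdot \frac{1}{47}} = - \frac{8868}{\frac{16}{47}} = \left(-8868\right) \frac{47}{16} = - \frac{104199}{4}$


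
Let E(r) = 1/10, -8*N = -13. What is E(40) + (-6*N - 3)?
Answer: -253/20 ≈ -12.650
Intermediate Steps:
N = 13/8 (N = -1/8*(-13) = 13/8 ≈ 1.6250)
E(r) = 1/10
E(40) + (-6*N - 3) = 1/10 + (-6*13/8 - 3) = 1/10 + (-39/4 - 3) = 1/10 - 51/4 = -253/20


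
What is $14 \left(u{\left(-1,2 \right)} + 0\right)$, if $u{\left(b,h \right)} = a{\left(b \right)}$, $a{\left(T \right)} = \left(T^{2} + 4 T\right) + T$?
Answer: $-56$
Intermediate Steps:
$a{\left(T \right)} = T^{2} + 5 T$
$u{\left(b,h \right)} = b \left(5 + b\right)$
$14 \left(u{\left(-1,2 \right)} + 0\right) = 14 \left(- (5 - 1) + 0\right) = 14 \left(\left(-1\right) 4 + 0\right) = 14 \left(-4 + 0\right) = 14 \left(-4\right) = -56$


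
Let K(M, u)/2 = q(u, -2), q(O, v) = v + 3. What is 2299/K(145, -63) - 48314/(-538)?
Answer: 666745/538 ≈ 1239.3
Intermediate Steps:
q(O, v) = 3 + v
K(M, u) = 2 (K(M, u) = 2*(3 - 2) = 2*1 = 2)
2299/K(145, -63) - 48314/(-538) = 2299/2 - 48314/(-538) = 2299*(1/2) - 48314*(-1/538) = 2299/2 + 24157/269 = 666745/538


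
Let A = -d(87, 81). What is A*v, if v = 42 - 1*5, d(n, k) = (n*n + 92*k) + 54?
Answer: -557775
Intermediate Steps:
d(n, k) = 54 + n² + 92*k (d(n, k) = (n² + 92*k) + 54 = 54 + n² + 92*k)
A = -15075 (A = -(54 + 87² + 92*81) = -(54 + 7569 + 7452) = -1*15075 = -15075)
v = 37 (v = 42 - 5 = 37)
A*v = -15075*37 = -557775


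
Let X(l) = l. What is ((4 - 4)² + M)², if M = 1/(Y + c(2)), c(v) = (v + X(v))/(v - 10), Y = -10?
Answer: 4/441 ≈ 0.0090703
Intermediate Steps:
c(v) = 2*v/(-10 + v) (c(v) = (v + v)/(v - 10) = (2*v)/(-10 + v) = 2*v/(-10 + v))
M = -2/21 (M = 1/(-10 + 2*2/(-10 + 2)) = 1/(-10 + 2*2/(-8)) = 1/(-10 + 2*2*(-⅛)) = 1/(-10 - ½) = 1/(-21/2) = -2/21 ≈ -0.095238)
((4 - 4)² + M)² = ((4 - 4)² - 2/21)² = (0² - 2/21)² = (0 - 2/21)² = (-2/21)² = 4/441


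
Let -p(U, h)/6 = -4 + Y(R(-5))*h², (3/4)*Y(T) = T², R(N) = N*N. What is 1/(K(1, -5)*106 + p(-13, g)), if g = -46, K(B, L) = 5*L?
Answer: -1/10582626 ≈ -9.4494e-8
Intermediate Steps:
R(N) = N²
Y(T) = 4*T²/3
p(U, h) = 24 - 5000*h² (p(U, h) = -6*(-4 + (4*((-5)²)²/3)*h²) = -6*(-4 + ((4/3)*25²)*h²) = -6*(-4 + ((4/3)*625)*h²) = -6*(-4 + 2500*h²/3) = 24 - 5000*h²)
1/(K(1, -5)*106 + p(-13, g)) = 1/((5*(-5))*106 + (24 - 5000*(-46)²)) = 1/(-25*106 + (24 - 5000*2116)) = 1/(-2650 + (24 - 10580000)) = 1/(-2650 - 10579976) = 1/(-10582626) = -1/10582626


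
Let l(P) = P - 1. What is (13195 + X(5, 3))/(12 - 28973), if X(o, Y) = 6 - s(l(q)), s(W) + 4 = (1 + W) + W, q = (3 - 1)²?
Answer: -13198/28961 ≈ -0.45572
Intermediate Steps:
q = 4 (q = 2² = 4)
l(P) = -1 + P
s(W) = -3 + 2*W (s(W) = -4 + ((1 + W) + W) = -4 + (1 + 2*W) = -3 + 2*W)
X(o, Y) = 3 (X(o, Y) = 6 - (-3 + 2*(-1 + 4)) = 6 - (-3 + 2*3) = 6 - (-3 + 6) = 6 - 1*3 = 6 - 3 = 3)
(13195 + X(5, 3))/(12 - 28973) = (13195 + 3)/(12 - 28973) = 13198/(-28961) = 13198*(-1/28961) = -13198/28961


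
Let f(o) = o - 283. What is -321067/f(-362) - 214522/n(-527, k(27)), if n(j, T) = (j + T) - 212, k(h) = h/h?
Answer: 62552356/79335 ≈ 788.46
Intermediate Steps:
f(o) = -283 + o
k(h) = 1
n(j, T) = -212 + T + j (n(j, T) = (T + j) - 212 = -212 + T + j)
-321067/f(-362) - 214522/n(-527, k(27)) = -321067/(-283 - 362) - 214522/(-212 + 1 - 527) = -321067/(-645) - 214522/(-738) = -321067*(-1/645) - 214522*(-1/738) = 321067/645 + 107261/369 = 62552356/79335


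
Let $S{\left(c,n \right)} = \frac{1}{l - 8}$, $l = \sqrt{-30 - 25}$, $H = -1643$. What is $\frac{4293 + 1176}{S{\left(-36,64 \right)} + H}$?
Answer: $- \frac{19442295}{5841104} + \frac{5469 i \sqrt{55}}{321260720} \approx -3.3285 + 0.00012625 i$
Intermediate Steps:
$l = i \sqrt{55}$ ($l = \sqrt{-55} = i \sqrt{55} \approx 7.4162 i$)
$S{\left(c,n \right)} = \frac{1}{-8 + i \sqrt{55}}$ ($S{\left(c,n \right)} = \frac{1}{i \sqrt{55} - 8} = \frac{1}{-8 + i \sqrt{55}}$)
$\frac{4293 + 1176}{S{\left(-36,64 \right)} + H} = \frac{4293 + 1176}{\left(- \frac{8}{119} - \frac{i \sqrt{55}}{119}\right) - 1643} = \frac{5469}{- \frac{195525}{119} - \frac{i \sqrt{55}}{119}}$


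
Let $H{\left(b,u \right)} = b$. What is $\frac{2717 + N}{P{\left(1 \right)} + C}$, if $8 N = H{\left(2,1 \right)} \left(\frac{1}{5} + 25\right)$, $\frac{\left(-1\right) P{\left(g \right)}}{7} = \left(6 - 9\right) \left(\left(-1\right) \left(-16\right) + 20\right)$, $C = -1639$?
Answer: $- \frac{27233}{8830} \approx -3.0841$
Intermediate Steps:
$P{\left(g \right)} = 756$ ($P{\left(g \right)} = - 7 \left(6 - 9\right) \left(\left(-1\right) \left(-16\right) + 20\right) = - 7 \left(- 3 \left(16 + 20\right)\right) = - 7 \left(\left(-3\right) 36\right) = \left(-7\right) \left(-108\right) = 756$)
$N = \frac{63}{10}$ ($N = \frac{2 \left(\frac{1}{5} + 25\right)}{8} = \frac{2 \cdot \frac{126}{5}}{8} = \frac{1}{8} \cdot \frac{252}{5} = \frac{63}{10} \approx 6.3$)
$\frac{2717 + N}{P{\left(1 \right)} + C} = \frac{2717 + \frac{63}{10}}{756 - 1639} = \frac{27233}{10 \left(-883\right)} = \frac{27233}{10} \left(- \frac{1}{883}\right) = - \frac{27233}{8830}$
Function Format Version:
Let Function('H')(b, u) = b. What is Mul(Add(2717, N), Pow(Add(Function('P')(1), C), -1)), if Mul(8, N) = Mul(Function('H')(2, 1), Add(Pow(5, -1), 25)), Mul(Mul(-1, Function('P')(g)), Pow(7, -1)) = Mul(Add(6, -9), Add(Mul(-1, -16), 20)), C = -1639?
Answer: Rational(-27233, 8830) ≈ -3.0841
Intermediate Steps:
Function('P')(g) = 756 (Function('P')(g) = Mul(-7, Mul(Add(6, -9), Add(Mul(-1, -16), 20))) = Mul(-7, Mul(-3, Add(16, 20))) = Mul(-7, Mul(-3, 36)) = Mul(-7, -108) = 756)
N = Rational(63, 10) (N = Mul(Rational(1, 8), Mul(2, Add(Pow(5, -1), 25))) = Mul(Rational(1, 8), Mul(2, Add(Rational(1, 5), 25))) = Mul(Rational(1, 8), Mul(2, Rational(126, 5))) = Mul(Rational(1, 8), Rational(252, 5)) = Rational(63, 10) ≈ 6.3000)
Mul(Add(2717, N), Pow(Add(Function('P')(1), C), -1)) = Mul(Add(2717, Rational(63, 10)), Pow(Add(756, -1639), -1)) = Mul(Rational(27233, 10), Pow(-883, -1)) = Mul(Rational(27233, 10), Rational(-1, 883)) = Rational(-27233, 8830)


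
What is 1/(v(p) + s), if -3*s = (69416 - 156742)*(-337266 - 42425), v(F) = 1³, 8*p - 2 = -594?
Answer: -3/33156896263 ≈ -9.0479e-11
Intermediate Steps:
p = -74 (p = ¼ + (⅛)*(-594) = ¼ - 297/4 = -74)
v(F) = 1
s = -33156896266/3 (s = -(69416 - 156742)*(-337266 - 42425)/3 = -(-87326)*(-379691)/3 = -⅓*33156896266 = -33156896266/3 ≈ -1.1052e+10)
1/(v(p) + s) = 1/(1 - 33156896266/3) = 1/(-33156896263/3) = -3/33156896263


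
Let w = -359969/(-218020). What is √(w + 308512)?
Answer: 3*√407347031013505/109010 ≈ 555.44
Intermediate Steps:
w = 359969/218020 (w = -359969*(-1/218020) = 359969/218020 ≈ 1.6511)
√(w + 308512) = √(359969/218020 + 308512) = √(67262146209/218020) = 3*√407347031013505/109010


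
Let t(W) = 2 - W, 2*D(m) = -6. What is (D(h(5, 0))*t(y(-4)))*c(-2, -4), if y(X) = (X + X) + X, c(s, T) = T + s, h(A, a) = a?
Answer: 252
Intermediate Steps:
D(m) = -3 (D(m) = (½)*(-6) = -3)
y(X) = 3*X (y(X) = 2*X + X = 3*X)
(D(h(5, 0))*t(y(-4)))*c(-2, -4) = (-3*(2 - 3*(-4)))*(-4 - 2) = -3*(2 - 1*(-12))*(-6) = -3*(2 + 12)*(-6) = -3*14*(-6) = -42*(-6) = 252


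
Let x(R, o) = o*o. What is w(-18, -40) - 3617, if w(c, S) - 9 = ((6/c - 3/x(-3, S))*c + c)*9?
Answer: -2972557/800 ≈ -3715.7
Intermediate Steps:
x(R, o) = o²
w(c, S) = 9 + 9*c + 9*c*(-3/S² + 6/c) (w(c, S) = 9 + ((6/c - 3/S²)*c + c)*9 = 9 + ((-3/S² + 6/c)*c + c)*9 = 9 + (c*(-3/S² + 6/c) + c)*9 = 9 + (c + c*(-3/S² + 6/c))*9 = 9 + (9*c + 9*c*(-3/S² + 6/c)) = 9 + 9*c + 9*c*(-3/S² + 6/c))
w(-18, -40) - 3617 = (63 + 9*(-18) - 27*(-18)/(-40)²) - 3617 = (63 - 162 - 27*(-18)*1/1600) - 3617 = (63 - 162 + 243/800) - 3617 = -78957/800 - 3617 = -2972557/800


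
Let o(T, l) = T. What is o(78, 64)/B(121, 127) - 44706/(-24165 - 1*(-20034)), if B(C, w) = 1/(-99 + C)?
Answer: 2377834/1377 ≈ 1726.8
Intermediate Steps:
o(78, 64)/B(121, 127) - 44706/(-24165 - 1*(-20034)) = 78/(1/(-99 + 121)) - 44706/(-24165 - 1*(-20034)) = 78/(1/22) - 44706/(-24165 + 20034) = 78/(1/22) - 44706/(-4131) = 78*22 - 44706*(-1/4131) = 1716 + 14902/1377 = 2377834/1377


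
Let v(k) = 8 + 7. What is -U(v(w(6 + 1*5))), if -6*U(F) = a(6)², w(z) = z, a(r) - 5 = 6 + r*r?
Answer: 2209/6 ≈ 368.17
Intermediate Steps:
a(r) = 11 + r² (a(r) = 5 + (6 + r*r) = 5 + (6 + r²) = 11 + r²)
v(k) = 15
U(F) = -2209/6 (U(F) = -(11 + 6²)²/6 = -(11 + 36)²/6 = -⅙*47² = -⅙*2209 = -2209/6)
-U(v(w(6 + 1*5))) = -1*(-2209/6) = 2209/6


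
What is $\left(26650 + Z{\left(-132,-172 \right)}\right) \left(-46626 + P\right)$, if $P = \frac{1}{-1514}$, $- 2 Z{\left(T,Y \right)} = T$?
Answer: $- \frac{942964796870}{757} \approx -1.2457 \cdot 10^{9}$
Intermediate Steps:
$Z{\left(T,Y \right)} = - \frac{T}{2}$
$P = - \frac{1}{1514} \approx -0.0006605$
$\left(26650 + Z{\left(-132,-172 \right)}\right) \left(-46626 + P\right) = \left(26650 - -66\right) \left(-46626 - \frac{1}{1514}\right) = \left(26650 + 66\right) \left(- \frac{70591765}{1514}\right) = 26716 \left(- \frac{70591765}{1514}\right) = - \frac{942964796870}{757}$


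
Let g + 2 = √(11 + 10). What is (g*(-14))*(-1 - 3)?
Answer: -112 + 56*√21 ≈ 144.62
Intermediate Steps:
g = -2 + √21 (g = -2 + √(11 + 10) = -2 + √21 ≈ 2.5826)
(g*(-14))*(-1 - 3) = ((-2 + √21)*(-14))*(-1 - 3) = (28 - 14*√21)*(-4) = -112 + 56*√21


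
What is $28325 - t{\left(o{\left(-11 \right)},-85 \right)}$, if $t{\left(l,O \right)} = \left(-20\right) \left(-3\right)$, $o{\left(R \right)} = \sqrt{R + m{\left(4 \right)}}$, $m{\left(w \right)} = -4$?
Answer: $28265$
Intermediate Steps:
$o{\left(R \right)} = \sqrt{-4 + R}$ ($o{\left(R \right)} = \sqrt{R - 4} = \sqrt{-4 + R}$)
$t{\left(l,O \right)} = 60$
$28325 - t{\left(o{\left(-11 \right)},-85 \right)} = 28325 - 60 = 28265$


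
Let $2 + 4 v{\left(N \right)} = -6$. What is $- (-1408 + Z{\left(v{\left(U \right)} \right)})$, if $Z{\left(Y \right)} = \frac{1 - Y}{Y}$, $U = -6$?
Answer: $\frac{2819}{2} \approx 1409.5$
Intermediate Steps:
$v{\left(N \right)} = -2$ ($v{\left(N \right)} = - \frac{1}{2} + \frac{1}{4} \left(-6\right) = - \frac{1}{2} - \frac{3}{2} = -2$)
$Z{\left(Y \right)} = \frac{1 - Y}{Y}$
$- (-1408 + Z{\left(v{\left(U \right)} \right)}) = - (-1408 + \frac{1 - -2}{-2}) = - (-1408 - \frac{1 + 2}{2}) = - (-1408 - \frac{3}{2}) = \left(-1\right) \left(- \frac{2819}{2}\right) = \frac{2819}{2}$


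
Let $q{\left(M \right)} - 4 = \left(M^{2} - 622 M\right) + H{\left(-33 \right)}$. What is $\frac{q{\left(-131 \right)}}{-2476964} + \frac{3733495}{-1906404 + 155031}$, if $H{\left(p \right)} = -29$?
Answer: $- \frac{4710224805847}{2169043935786} \approx -2.1716$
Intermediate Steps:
$q{\left(M \right)} = -25 + M^{2} - 622 M$ ($q{\left(M \right)} = 4 - \left(29 - M^{2} + 622 M\right) = -25 + M^{2} - 622 M$)
$\frac{q{\left(-131 \right)}}{-2476964} + \frac{3733495}{-1906404 + 155031} = \frac{-25 + \left(-131\right)^{2} - -81482}{-2476964} + \frac{3733495}{-1906404 + 155031} = \left(-25 + 17161 + 81482\right) \left(- \frac{1}{2476964}\right) + \frac{3733495}{-1751373} = 98618 \left(- \frac{1}{2476964}\right) + 3733495 \left(- \frac{1}{1751373}\right) = - \frac{49309}{1238482} - \frac{3733495}{1751373} = - \frac{4710224805847}{2169043935786}$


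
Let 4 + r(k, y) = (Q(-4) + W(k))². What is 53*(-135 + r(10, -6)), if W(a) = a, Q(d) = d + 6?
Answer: 265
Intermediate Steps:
Q(d) = 6 + d
r(k, y) = -4 + (2 + k)² (r(k, y) = -4 + ((6 - 4) + k)² = -4 + (2 + k)²)
53*(-135 + r(10, -6)) = 53*(-135 + 10*(4 + 10)) = 53*(-135 + 10*14) = 53*(-135 + 140) = 53*5 = 265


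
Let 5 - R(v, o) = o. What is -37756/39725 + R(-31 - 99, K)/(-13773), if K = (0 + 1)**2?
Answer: -520172288/547132425 ≈ -0.95072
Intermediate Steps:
K = 1 (K = 1**2 = 1)
R(v, o) = 5 - o
-37756/39725 + R(-31 - 99, K)/(-13773) = -37756/39725 + (5 - 1*1)/(-13773) = -37756*1/39725 + (5 - 1)*(-1/13773) = -37756/39725 + 4*(-1/13773) = -37756/39725 - 4/13773 = -520172288/547132425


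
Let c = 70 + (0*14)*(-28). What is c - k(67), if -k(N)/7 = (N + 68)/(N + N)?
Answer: 10325/134 ≈ 77.052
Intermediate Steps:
c = 70 (c = 70 + 0*(-28) = 70 + 0 = 70)
k(N) = -7*(68 + N)/(2*N) (k(N) = -7*(N + 68)/(N + N) = -7*(68 + N)/(2*N))
c - k(67) = 70 - (-7/2 - 238/67) = 70 - 1*(-945/134) = 70 + 945/134 = 10325/134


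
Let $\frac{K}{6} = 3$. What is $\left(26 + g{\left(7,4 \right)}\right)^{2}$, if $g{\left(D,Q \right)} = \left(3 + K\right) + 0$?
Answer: $2209$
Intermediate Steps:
$K = 18$ ($K = 6 \cdot 3 = 18$)
$g{\left(D,Q \right)} = 21$ ($g{\left(D,Q \right)} = \left(3 + 18\right) + 0 = 21 + 0 = 21$)
$\left(26 + g{\left(7,4 \right)}\right)^{2} = \left(26 + 21\right)^{2} = 47^{2} = 2209$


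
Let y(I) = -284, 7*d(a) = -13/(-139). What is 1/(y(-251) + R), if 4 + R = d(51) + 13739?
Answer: 973/13087836 ≈ 7.4344e-5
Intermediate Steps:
d(a) = 13/973 (d(a) = (-13/(-139))/7 = (-13*(-1/139))/7 = (1/7)*(13/139) = 13/973)
R = 13364168/973 (R = -4 + (13/973 + 13739) = -4 + 13368060/973 = 13364168/973 ≈ 13735.)
1/(y(-251) + R) = 1/(-284 + 13364168/973) = 1/(13087836/973) = 973/13087836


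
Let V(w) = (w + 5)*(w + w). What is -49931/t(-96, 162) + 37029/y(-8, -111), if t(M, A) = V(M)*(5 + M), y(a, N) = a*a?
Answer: 9387361/16224 ≈ 578.61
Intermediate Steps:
V(w) = 2*w*(5 + w) (V(w) = (5 + w)*(2*w) = 2*w*(5 + w))
y(a, N) = a²
t(M, A) = 2*M*(5 + M)² (t(M, A) = (2*M*(5 + M))*(5 + M) = 2*M*(5 + M)²)
-49931/t(-96, 162) + 37029/y(-8, -111) = -49931*(-1/(192*(5 - 96)²)) + 37029/((-8)²) = -49931/(2*(-96)*(-91)²) + 37029/64 = -49931/(2*(-96)*8281) + 37029*(1/64) = -49931/(-1589952) + 37029/64 = -49931*(-1/1589952) + 37029/64 = 1019/32448 + 37029/64 = 9387361/16224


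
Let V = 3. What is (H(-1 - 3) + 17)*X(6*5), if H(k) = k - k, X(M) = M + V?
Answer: 561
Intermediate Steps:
X(M) = 3 + M (X(M) = M + 3 = 3 + M)
H(k) = 0
(H(-1 - 3) + 17)*X(6*5) = (0 + 17)*(3 + 6*5) = 17*(3 + 30) = 17*33 = 561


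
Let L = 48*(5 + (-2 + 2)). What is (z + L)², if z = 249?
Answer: 239121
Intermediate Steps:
L = 240 (L = 48*(5 + 0) = 48*5 = 240)
(z + L)² = (249 + 240)² = 489² = 239121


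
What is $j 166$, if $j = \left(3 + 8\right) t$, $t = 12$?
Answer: $21912$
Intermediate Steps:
$j = 132$ ($j = \left(3 + 8\right) 12 = 11 \cdot 12 = 132$)
$j 166 = 132 \cdot 166 = 21912$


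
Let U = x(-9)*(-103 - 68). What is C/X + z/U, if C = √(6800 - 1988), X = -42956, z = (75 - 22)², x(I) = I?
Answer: 2809/1539 - √1203/21478 ≈ 1.8236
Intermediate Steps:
z = 2809 (z = 53² = 2809)
U = 1539 (U = -9*(-103 - 68) = -9*(-171) = 1539)
C = 2*√1203 (C = √4812 = 2*√1203 ≈ 69.369)
C/X + z/U = (2*√1203)/(-42956) + 2809/1539 = (2*√1203)*(-1/42956) + 2809*(1/1539) = -√1203/21478 + 2809/1539 = 2809/1539 - √1203/21478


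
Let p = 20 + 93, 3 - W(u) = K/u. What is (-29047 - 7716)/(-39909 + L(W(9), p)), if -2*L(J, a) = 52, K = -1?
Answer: 36763/39935 ≈ 0.92057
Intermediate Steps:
W(u) = 3 + 1/u (W(u) = 3 - (-1)/u = 3 + 1/u)
p = 113
L(J, a) = -26 (L(J, a) = -½*52 = -26)
(-29047 - 7716)/(-39909 + L(W(9), p)) = (-29047 - 7716)/(-39909 - 26) = -36763/(-39935) = -36763*(-1/39935) = 36763/39935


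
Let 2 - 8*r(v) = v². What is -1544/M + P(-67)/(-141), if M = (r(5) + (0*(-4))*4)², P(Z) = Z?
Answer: -13897613/74589 ≈ -186.32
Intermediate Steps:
r(v) = ¼ - v²/8
M = 529/64 (M = ((¼ - ⅛*5²) + (0*(-4))*4)² = ((¼ - ⅛*25) + 0*4)² = ((¼ - 25/8) + 0)² = (-23/8 + 0)² = (-23/8)² = 529/64 ≈ 8.2656)
-1544/M + P(-67)/(-141) = -1544/529/64 - 67/(-141) = -1544*64/529 - 67*(-1/141) = -98816/529 + 67/141 = -13897613/74589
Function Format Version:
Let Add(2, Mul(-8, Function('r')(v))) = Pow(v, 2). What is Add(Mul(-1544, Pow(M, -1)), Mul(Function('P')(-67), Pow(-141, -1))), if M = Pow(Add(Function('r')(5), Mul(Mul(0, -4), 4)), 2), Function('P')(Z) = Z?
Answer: Rational(-13897613, 74589) ≈ -186.32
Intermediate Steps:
Function('r')(v) = Add(Rational(1, 4), Mul(Rational(-1, 8), Pow(v, 2)))
M = Rational(529, 64) (M = Pow(Add(Add(Rational(1, 4), Mul(Rational(-1, 8), Pow(5, 2))), Mul(Mul(0, -4), 4)), 2) = Pow(Add(Add(Rational(1, 4), Mul(Rational(-1, 8), 25)), Mul(0, 4)), 2) = Pow(Add(Add(Rational(1, 4), Rational(-25, 8)), 0), 2) = Pow(Add(Rational(-23, 8), 0), 2) = Pow(Rational(-23, 8), 2) = Rational(529, 64) ≈ 8.2656)
Add(Mul(-1544, Pow(M, -1)), Mul(Function('P')(-67), Pow(-141, -1))) = Add(Mul(-1544, Pow(Rational(529, 64), -1)), Mul(-67, Pow(-141, -1))) = Add(Mul(-1544, Rational(64, 529)), Mul(-67, Rational(-1, 141))) = Add(Rational(-98816, 529), Rational(67, 141)) = Rational(-13897613, 74589)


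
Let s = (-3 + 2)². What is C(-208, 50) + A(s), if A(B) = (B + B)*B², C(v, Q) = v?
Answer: -206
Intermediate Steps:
s = 1 (s = (-1)² = 1)
A(B) = 2*B³ (A(B) = (2*B)*B² = 2*B³)
C(-208, 50) + A(s) = -208 + 2*1³ = -208 + 2*1 = -208 + 2 = -206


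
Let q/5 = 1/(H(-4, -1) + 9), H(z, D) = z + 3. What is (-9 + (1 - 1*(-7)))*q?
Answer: -5/8 ≈ -0.62500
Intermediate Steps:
H(z, D) = 3 + z
q = 5/8 (q = 5/((3 - 4) + 9) = 5/(-1 + 9) = 5/8 ≈ 0.62500)
(-9 + (1 - 1*(-7)))*q = (-9 + (1 - 1*(-7)))*(5/8) = (-9 + (1 + 7))*(5/8) = (-9 + 8)*(5/8) = -1*5/8 = -5/8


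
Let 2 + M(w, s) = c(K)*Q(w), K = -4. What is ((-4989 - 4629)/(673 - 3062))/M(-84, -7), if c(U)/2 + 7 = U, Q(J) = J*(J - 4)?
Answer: -4809/194256757 ≈ -2.4756e-5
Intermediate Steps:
Q(J) = J*(-4 + J)
c(U) = -14 + 2*U
M(w, s) = -2 - 22*w*(-4 + w) (M(w, s) = -2 + (-14 + 2*(-4))*(w*(-4 + w)) = -2 + (-14 - 8)*(w*(-4 + w)) = -2 - 22*w*(-4 + w))
((-4989 - 4629)/(673 - 3062))/M(-84, -7) = ((-4989 - 4629)/(673 - 3062))/(-2 - 22*(-84)² + 88*(-84)) = (-9618/(-2389))/(-2 - 22*7056 - 7392) = (-9618*(-1/2389))/(-2 - 155232 - 7392) = (9618/2389)/(-162626) = (9618/2389)*(-1/162626) = -4809/194256757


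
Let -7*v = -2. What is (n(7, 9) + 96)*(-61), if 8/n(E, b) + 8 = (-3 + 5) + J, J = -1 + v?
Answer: -271816/47 ≈ -5783.3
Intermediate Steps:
v = 2/7 (v = -⅐*(-2) = 2/7 ≈ 0.28571)
J = -5/7 (J = -1 + 2/7 = -5/7 ≈ -0.71429)
n(E, b) = -56/47 (n(E, b) = 8/(-8 + ((-3 + 5) - 5/7)) = 8/(-8 + (2 - 5/7)) = 8/(-8 + 9/7) = 8/(-47/7) = 8*(-7/47) = -56/47)
(n(7, 9) + 96)*(-61) = (-56/47 + 96)*(-61) = (4456/47)*(-61) = -271816/47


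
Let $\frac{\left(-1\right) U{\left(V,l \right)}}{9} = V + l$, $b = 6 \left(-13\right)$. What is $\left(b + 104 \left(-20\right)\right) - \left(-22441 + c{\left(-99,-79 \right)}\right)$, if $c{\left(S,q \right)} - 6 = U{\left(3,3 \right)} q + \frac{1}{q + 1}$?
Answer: $\frac{1248859}{78} \approx 16011.0$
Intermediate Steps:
$b = -78$
$U{\left(V,l \right)} = - 9 V - 9 l$ ($U{\left(V,l \right)} = - 9 \left(V + l\right) = - 9 V - 9 l$)
$c{\left(S,q \right)} = 6 + \frac{1}{1 + q} - 54 q$ ($c{\left(S,q \right)} = 6 + \left(\left(\left(-9\right) 3 - 27\right) q + \frac{1}{q + 1}\right) = 6 + \left(\left(-27 - 27\right) q + \frac{1}{1 + q}\right) = 6 - \left(- \frac{1}{1 + q} + 54 q\right) = 6 + \frac{1}{1 + q} - 54 q$)
$\left(b + 104 \left(-20\right)\right) - \left(-22441 + c{\left(-99,-79 \right)}\right) = \left(-78 + 104 \left(-20\right)\right) - \left(-22441 + \frac{7 - 54 \left(-79\right)^{2} - -3792}{1 - 79}\right) = \left(-78 - 2080\right) - \left(-22441 + \frac{7 - 337014 + 3792}{-78}\right) = -2158 - \left(-22441 - \frac{7 - 337014 + 3792}{78}\right) = -2158 - \left(-22441 - - \frac{333215}{78}\right) = -2158 - \left(-22441 + \frac{333215}{78}\right) = -2158 - - \frac{1417183}{78} = -2158 + \frac{1417183}{78} = \frac{1248859}{78}$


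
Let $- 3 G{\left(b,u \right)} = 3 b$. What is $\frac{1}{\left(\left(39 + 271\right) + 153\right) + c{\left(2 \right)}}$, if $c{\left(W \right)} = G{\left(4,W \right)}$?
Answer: $\frac{1}{459} \approx 0.0021787$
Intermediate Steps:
$G{\left(b,u \right)} = - b$ ($G{\left(b,u \right)} = - \frac{3 b}{3} = - b$)
$c{\left(W \right)} = -4$ ($c{\left(W \right)} = \left(-1\right) 4 = -4$)
$\frac{1}{\left(\left(39 + 271\right) + 153\right) + c{\left(2 \right)}} = \frac{1}{\left(\left(39 + 271\right) + 153\right) - 4} = \frac{1}{\left(310 + 153\right) - 4} = \frac{1}{463 - 4} = \frac{1}{459}$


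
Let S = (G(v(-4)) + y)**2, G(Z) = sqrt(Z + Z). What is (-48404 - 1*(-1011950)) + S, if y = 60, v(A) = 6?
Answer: 967158 + 240*sqrt(3) ≈ 9.6757e+5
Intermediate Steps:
G(Z) = sqrt(2)*sqrt(Z) (G(Z) = sqrt(2*Z) = sqrt(2)*sqrt(Z))
S = (60 + 2*sqrt(3))**2 (S = (sqrt(2)*sqrt(6) + 60)**2 = (2*sqrt(3) + 60)**2 = (60 + 2*sqrt(3))**2 ≈ 4027.7)
(-48404 - 1*(-1011950)) + S = (-48404 - 1*(-1011950)) + (3612 + 240*sqrt(3)) = (-48404 + 1011950) + (3612 + 240*sqrt(3)) = 963546 + (3612 + 240*sqrt(3)) = 967158 + 240*sqrt(3)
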